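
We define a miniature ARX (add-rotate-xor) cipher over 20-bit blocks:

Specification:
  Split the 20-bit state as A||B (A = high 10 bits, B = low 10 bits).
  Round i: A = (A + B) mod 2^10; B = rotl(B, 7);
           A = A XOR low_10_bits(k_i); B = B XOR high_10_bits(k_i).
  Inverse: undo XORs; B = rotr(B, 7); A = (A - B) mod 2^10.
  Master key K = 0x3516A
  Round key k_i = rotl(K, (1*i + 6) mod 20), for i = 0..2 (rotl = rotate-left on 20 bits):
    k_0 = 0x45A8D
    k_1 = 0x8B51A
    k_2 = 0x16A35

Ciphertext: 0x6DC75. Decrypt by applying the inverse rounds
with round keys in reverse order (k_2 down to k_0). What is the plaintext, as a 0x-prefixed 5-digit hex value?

s_0 = ciphertext = 0x6DC75
s_1 = InvRound(s_0, k_2) = 0x82978
s_2 = InvRound(s_1, k_1) = 0x18AAE
s_3 = InvRound(s_2, k_0) = 0x4A1C7

0x4A1C7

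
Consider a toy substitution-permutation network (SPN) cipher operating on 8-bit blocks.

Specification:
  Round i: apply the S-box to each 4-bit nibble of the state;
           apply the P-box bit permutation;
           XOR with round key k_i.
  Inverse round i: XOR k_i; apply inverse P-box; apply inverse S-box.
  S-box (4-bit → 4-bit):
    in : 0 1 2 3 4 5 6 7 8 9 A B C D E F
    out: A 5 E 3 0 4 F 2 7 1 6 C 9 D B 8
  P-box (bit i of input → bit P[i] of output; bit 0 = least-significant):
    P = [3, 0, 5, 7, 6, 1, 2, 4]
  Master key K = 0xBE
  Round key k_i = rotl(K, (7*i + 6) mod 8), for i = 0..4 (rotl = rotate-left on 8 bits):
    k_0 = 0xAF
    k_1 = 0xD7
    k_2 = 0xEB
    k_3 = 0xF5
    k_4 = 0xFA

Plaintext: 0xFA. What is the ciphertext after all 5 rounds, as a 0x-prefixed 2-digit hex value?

0xDB

s_0 = plaintext = 0xFA
s_1 = Round(s_0, k_0) = 0x9E
s_2 = Round(s_1, k_1) = 0x1E
s_3 = Round(s_2, k_2) = 0x26
s_4 = Round(s_3, k_3) = 0x4A
s_5 = Round(s_4, k_4) = 0xDB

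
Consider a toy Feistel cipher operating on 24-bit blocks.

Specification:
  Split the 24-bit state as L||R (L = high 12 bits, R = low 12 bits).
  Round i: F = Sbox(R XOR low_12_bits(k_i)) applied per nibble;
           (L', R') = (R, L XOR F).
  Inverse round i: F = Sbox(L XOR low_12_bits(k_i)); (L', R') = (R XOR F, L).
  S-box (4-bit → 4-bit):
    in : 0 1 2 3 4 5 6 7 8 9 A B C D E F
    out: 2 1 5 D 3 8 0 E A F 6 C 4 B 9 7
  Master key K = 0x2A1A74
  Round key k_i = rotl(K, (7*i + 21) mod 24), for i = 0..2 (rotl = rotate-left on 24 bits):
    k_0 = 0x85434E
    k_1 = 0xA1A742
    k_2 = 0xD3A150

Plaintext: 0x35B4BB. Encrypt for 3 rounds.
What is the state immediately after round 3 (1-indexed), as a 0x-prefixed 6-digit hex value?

s_0 = plaintext = 0x35B4BB
s_1 = Round(s_0, k_0) = 0x4BBD23
s_2 = Round(s_1, k_1) = 0xD232BA
s_3 = Round(s_2, k_2) = 0x2BA0B5

0x2BA0B5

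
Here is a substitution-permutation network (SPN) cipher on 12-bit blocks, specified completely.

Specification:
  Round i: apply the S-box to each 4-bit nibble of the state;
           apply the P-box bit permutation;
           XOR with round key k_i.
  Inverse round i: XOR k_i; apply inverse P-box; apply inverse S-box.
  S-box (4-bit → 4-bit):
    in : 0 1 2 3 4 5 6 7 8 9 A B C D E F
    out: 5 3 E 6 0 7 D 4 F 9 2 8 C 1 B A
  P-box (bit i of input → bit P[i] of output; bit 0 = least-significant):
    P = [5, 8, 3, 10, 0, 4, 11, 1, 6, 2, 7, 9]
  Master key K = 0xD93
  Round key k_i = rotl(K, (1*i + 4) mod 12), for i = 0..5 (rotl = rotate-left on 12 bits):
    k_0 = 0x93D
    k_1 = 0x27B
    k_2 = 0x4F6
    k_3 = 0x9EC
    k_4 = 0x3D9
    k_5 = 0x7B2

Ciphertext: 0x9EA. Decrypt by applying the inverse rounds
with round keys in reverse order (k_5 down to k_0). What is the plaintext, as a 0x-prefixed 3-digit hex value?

0x031

s_0 = ciphertext = 0x9EA
s_1 = InvRound(s_0, k_5) = 0x93C
s_2 = InvRound(s_1, k_4) = 0x80D
s_3 = InvRound(s_2, k_3) = 0x0D1
s_4 = InvRound(s_3, k_2) = 0xA99
s_5 = InvRound(s_4, k_1) = 0x0CD
s_6 = InvRound(s_5, k_0) = 0x031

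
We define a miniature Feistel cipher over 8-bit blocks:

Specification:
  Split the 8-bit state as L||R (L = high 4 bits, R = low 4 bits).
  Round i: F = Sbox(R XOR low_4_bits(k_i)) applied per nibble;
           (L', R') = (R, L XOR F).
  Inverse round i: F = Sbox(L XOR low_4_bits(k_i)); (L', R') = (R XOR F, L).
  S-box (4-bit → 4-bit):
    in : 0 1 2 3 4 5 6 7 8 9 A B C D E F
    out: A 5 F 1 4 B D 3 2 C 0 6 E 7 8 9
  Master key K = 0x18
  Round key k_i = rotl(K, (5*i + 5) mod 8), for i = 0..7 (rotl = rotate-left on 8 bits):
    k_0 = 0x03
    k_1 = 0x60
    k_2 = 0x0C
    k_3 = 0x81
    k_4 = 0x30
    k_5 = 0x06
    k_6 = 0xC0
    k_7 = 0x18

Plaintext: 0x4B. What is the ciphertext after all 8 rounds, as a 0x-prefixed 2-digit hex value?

s_0 = plaintext = 0x4B
s_1 = Round(s_0, k_0) = 0xB6
s_2 = Round(s_1, k_1) = 0x66
s_3 = Round(s_2, k_2) = 0x66
s_4 = Round(s_3, k_3) = 0x65
s_5 = Round(s_4, k_4) = 0x5D
s_6 = Round(s_5, k_5) = 0xD3
s_7 = Round(s_6, k_6) = 0x3C
s_8 = Round(s_7, k_7) = 0xC7

0xC7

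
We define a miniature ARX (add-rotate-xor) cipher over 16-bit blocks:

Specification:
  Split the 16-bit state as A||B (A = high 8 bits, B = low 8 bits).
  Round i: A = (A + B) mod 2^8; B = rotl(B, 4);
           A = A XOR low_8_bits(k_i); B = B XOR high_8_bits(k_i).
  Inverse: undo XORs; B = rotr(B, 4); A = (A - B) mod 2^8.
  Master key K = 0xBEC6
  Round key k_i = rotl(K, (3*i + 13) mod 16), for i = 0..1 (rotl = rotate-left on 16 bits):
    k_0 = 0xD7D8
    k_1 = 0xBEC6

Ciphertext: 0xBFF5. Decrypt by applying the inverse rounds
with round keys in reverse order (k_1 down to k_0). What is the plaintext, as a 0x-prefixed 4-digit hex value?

s_0 = ciphertext = 0xBFF5
s_1 = InvRound(s_0, k_1) = 0xC5B4
s_2 = InvRound(s_1, k_0) = 0xE736

0xE736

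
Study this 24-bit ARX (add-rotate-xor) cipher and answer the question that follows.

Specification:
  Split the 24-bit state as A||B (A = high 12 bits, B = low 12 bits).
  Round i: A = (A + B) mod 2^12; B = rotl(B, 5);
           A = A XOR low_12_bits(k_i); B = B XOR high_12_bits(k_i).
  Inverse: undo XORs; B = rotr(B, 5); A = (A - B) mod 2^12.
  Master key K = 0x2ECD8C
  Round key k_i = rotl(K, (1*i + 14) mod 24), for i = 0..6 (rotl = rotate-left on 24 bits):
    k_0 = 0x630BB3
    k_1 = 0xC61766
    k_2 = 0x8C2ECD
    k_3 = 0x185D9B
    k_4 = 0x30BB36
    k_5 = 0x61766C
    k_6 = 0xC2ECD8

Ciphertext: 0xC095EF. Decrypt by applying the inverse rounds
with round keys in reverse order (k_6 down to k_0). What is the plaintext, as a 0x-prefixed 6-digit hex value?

0xD20B21

s_0 = ciphertext = 0xC095EF
s_1 = InvRound(s_0, k_6) = 0x0030CE
s_2 = InvRound(s_1, k_5) = 0x9B9CB6
s_3 = InvRound(s_2, k_4) = 0x392EFD
s_4 = InvRound(s_3, k_3) = 0x18EC7B
s_5 = InvRound(s_4, k_2) = 0x29ECA5
s_6 = InvRound(s_5, k_1) = 0x3F2206
s_7 = InvRound(s_6, k_0) = 0xD20B21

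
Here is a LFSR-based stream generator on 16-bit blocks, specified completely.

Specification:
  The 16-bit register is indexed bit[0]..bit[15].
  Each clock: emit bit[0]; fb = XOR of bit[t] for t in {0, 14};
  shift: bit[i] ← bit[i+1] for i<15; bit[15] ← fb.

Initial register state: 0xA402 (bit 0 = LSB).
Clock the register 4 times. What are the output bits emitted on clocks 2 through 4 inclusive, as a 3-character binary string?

100

reg_0 = 0xA402
clock 1: out=0, reg = 0x5201
clock 2: out=1, reg = 0x2900
clock 3: out=0, reg = 0x1480
clock 4: out=0, reg = 0x0A40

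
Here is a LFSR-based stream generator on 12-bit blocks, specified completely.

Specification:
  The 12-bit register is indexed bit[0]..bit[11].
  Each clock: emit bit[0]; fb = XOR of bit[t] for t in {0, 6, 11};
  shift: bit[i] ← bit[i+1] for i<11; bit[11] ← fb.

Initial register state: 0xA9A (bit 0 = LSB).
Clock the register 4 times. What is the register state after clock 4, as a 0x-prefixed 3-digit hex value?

0xFA9

reg_0 = 0xA9A
clock 1: out=0, reg = 0xD4D
clock 2: out=1, reg = 0xEA6
clock 3: out=0, reg = 0xF53
clock 4: out=1, reg = 0xFA9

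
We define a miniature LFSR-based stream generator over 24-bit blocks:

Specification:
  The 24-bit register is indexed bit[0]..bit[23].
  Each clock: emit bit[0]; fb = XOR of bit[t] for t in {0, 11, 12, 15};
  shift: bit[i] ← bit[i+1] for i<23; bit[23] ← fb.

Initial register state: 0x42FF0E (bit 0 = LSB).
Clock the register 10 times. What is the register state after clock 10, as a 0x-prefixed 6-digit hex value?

0x7ED0BF

reg_0 = 0x42FF0E
clock 1: out=0, reg = 0xA17F87
clock 2: out=1, reg = 0xD0BFC3
clock 3: out=1, reg = 0x685FE1
clock 4: out=1, reg = 0xB42FF0
clock 5: out=0, reg = 0xDA17F8
clock 6: out=0, reg = 0xED0BFC
clock 7: out=0, reg = 0xF685FE
clock 8: out=0, reg = 0xFB42FF
clock 9: out=1, reg = 0xFDA17F
clock 10: out=1, reg = 0x7ED0BF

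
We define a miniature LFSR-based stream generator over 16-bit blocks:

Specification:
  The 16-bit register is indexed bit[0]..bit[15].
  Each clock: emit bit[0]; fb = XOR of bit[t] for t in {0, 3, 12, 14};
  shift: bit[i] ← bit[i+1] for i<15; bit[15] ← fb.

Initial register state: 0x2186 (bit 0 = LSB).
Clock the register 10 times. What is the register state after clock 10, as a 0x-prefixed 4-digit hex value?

0x9908

reg_0 = 0x2186
clock 1: out=0, reg = 0x10C3
clock 2: out=1, reg = 0x0861
clock 3: out=1, reg = 0x8430
clock 4: out=0, reg = 0x4218
clock 5: out=0, reg = 0x210C
clock 6: out=0, reg = 0x9086
clock 7: out=0, reg = 0xC843
clock 8: out=1, reg = 0x6421
clock 9: out=1, reg = 0x3210
clock 10: out=0, reg = 0x9908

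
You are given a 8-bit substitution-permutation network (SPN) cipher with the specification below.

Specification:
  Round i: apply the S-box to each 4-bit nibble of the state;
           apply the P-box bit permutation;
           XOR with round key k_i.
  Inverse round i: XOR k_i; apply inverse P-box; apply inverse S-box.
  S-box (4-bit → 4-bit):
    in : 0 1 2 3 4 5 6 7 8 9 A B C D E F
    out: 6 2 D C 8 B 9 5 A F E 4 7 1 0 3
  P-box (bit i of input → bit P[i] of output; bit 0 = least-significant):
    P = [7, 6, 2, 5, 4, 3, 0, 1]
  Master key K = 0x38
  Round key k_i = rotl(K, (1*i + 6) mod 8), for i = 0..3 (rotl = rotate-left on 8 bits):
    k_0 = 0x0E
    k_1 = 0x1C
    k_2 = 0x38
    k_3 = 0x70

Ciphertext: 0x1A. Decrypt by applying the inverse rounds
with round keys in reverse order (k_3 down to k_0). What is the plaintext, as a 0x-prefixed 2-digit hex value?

s_0 = ciphertext = 0x1A
s_1 = InvRound(s_0, k_3) = 0x88
s_2 = InvRound(s_1, k_2) = 0xD6
s_3 = InvRound(s_2, k_1) = 0x8F
s_4 = InvRound(s_3, k_0) = 0xBD

0xBD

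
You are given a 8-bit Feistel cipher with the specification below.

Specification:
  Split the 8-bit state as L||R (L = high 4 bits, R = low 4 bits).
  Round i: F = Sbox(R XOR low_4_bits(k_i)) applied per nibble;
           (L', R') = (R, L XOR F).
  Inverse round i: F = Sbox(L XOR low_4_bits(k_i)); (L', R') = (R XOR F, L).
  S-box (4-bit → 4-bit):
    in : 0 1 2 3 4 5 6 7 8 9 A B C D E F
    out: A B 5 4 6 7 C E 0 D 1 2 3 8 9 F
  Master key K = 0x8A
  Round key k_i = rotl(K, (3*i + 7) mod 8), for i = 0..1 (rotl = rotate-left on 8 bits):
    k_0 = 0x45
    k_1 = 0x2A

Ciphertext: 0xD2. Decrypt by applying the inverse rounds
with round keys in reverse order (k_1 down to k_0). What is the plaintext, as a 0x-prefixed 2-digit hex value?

s_0 = ciphertext = 0xD2
s_1 = InvRound(s_0, k_1) = 0xCD
s_2 = InvRound(s_1, k_0) = 0x0C

0x0C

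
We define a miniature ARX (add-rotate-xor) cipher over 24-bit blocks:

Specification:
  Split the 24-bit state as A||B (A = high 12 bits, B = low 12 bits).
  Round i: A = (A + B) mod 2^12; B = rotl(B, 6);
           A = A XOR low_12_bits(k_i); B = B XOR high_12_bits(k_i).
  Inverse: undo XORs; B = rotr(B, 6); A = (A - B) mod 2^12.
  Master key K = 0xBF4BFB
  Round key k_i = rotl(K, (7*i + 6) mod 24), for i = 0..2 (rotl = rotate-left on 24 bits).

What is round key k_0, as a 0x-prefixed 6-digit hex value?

K = 0xBF4BFB
k_0 = rotl(K, (7*0+6) mod 24) = rotl(K, 6) = 0xD2FEEF

0xD2FEEF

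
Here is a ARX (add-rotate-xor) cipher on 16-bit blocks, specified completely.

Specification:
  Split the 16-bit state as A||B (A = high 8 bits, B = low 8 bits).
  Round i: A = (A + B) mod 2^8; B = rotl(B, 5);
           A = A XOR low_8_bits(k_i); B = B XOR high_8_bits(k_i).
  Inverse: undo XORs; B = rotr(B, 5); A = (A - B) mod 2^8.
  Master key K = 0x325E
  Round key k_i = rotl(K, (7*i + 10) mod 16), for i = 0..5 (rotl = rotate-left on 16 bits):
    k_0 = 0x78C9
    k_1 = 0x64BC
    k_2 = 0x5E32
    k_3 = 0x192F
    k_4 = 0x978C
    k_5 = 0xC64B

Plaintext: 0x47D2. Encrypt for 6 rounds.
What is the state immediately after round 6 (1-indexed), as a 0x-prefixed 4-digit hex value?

s_0 = plaintext = 0x47D2
s_1 = Round(s_0, k_0) = 0xD022
s_2 = Round(s_1, k_1) = 0x4E20
s_3 = Round(s_2, k_2) = 0x5C5A
s_4 = Round(s_3, k_3) = 0x9952
s_5 = Round(s_4, k_4) = 0x67DD
s_6 = Round(s_5, k_5) = 0x0F7D

0x0F7D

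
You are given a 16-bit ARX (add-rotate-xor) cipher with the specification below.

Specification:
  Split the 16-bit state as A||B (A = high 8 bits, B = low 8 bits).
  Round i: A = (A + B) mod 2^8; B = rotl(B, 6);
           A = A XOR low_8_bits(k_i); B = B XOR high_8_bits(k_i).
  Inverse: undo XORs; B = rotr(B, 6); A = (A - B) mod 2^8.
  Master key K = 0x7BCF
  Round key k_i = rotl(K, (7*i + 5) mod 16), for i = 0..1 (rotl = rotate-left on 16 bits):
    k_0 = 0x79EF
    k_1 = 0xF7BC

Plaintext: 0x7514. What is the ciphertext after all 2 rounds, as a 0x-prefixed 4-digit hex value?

0x5EE8

s_0 = plaintext = 0x7514
s_1 = Round(s_0, k_0) = 0x667C
s_2 = Round(s_1, k_1) = 0x5EE8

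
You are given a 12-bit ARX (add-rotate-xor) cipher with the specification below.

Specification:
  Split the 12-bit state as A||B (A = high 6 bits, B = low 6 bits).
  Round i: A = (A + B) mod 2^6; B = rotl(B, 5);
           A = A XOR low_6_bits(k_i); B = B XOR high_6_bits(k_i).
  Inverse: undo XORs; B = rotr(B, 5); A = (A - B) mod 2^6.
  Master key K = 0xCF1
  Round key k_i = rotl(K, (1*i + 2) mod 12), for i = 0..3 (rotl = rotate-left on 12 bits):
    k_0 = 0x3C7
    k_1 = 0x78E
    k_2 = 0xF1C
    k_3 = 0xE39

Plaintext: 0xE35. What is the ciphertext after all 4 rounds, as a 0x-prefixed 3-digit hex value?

0xBAF

s_0 = plaintext = 0xE35
s_1 = Round(s_0, k_0) = 0xAB5
s_2 = Round(s_1, k_1) = 0x464
s_3 = Round(s_2, k_2) = 0xA6E
s_4 = Round(s_3, k_3) = 0xBAF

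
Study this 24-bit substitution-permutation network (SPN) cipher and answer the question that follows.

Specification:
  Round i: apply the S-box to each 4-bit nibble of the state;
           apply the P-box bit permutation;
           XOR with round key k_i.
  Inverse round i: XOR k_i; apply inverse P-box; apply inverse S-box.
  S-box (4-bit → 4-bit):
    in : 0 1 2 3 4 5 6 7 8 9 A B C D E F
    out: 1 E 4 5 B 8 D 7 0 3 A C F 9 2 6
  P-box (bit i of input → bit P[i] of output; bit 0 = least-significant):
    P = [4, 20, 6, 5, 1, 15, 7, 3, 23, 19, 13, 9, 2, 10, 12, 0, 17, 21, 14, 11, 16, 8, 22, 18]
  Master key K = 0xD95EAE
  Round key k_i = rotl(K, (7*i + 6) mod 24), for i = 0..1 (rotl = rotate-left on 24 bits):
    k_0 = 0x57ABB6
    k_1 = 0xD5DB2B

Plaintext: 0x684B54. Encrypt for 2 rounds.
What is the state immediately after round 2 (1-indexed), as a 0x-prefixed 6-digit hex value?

0x54994B

s_0 = plaintext = 0x684B54
s_1 = Round(s_0, k_0) = 0x028D8B
s_2 = Round(s_1, k_1) = 0x54994B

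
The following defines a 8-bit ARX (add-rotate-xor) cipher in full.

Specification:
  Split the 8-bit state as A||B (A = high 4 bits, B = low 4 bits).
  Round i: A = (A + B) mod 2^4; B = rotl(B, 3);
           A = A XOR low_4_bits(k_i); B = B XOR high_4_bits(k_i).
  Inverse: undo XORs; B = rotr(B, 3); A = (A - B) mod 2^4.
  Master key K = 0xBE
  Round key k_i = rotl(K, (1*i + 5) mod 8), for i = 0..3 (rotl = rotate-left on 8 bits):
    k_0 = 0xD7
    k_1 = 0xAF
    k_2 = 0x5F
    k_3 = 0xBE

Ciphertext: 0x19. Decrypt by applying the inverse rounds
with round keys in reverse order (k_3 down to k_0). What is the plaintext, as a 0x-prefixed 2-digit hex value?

s_0 = ciphertext = 0x19
s_1 = InvRound(s_0, k_3) = 0xB4
s_2 = InvRound(s_1, k_2) = 0x22
s_3 = InvRound(s_2, k_1) = 0xC1
s_4 = InvRound(s_3, k_0) = 0x29

0x29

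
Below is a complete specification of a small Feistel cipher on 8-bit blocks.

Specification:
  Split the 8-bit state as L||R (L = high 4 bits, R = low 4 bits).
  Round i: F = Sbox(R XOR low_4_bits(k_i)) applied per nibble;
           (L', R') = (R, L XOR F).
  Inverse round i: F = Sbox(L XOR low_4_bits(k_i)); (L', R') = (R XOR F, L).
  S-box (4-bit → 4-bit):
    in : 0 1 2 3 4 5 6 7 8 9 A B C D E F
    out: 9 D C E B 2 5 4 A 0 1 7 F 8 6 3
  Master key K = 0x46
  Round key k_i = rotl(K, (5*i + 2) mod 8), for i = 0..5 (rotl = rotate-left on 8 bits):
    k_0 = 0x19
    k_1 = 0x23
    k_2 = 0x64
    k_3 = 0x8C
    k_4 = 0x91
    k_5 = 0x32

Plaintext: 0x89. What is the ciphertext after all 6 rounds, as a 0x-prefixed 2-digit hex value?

0x49

s_0 = plaintext = 0x89
s_1 = Round(s_0, k_0) = 0x91
s_2 = Round(s_1, k_1) = 0x15
s_3 = Round(s_2, k_2) = 0x5C
s_4 = Round(s_3, k_3) = 0xCC
s_5 = Round(s_4, k_4) = 0xC4
s_6 = Round(s_5, k_5) = 0x49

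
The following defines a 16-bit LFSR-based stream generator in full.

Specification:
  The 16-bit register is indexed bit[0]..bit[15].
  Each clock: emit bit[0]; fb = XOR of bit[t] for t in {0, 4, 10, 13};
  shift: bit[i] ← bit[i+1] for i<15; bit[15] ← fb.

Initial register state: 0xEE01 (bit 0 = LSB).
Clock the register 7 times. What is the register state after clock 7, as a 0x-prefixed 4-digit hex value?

reg_0 = 0xEE01
clock 1: out=1, reg = 0xF700
clock 2: out=0, reg = 0x7B80
clock 3: out=0, reg = 0xBDC0
clock 4: out=0, reg = 0x5EE0
clock 5: out=0, reg = 0xAF70
clock 6: out=0, reg = 0xD7B8
clock 7: out=0, reg = 0x6BDC

0x6BDC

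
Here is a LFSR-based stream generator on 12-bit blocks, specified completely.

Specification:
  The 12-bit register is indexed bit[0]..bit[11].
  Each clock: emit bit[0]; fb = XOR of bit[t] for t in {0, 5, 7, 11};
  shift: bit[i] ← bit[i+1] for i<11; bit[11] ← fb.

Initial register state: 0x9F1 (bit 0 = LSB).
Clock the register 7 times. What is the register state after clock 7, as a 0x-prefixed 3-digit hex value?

reg_0 = 0x9F1
clock 1: out=1, reg = 0x4F8
clock 2: out=0, reg = 0x27C
clock 3: out=0, reg = 0x93E
clock 4: out=0, reg = 0x49F
clock 5: out=1, reg = 0x24F
clock 6: out=1, reg = 0x927
clock 7: out=1, reg = 0xC93

0xC93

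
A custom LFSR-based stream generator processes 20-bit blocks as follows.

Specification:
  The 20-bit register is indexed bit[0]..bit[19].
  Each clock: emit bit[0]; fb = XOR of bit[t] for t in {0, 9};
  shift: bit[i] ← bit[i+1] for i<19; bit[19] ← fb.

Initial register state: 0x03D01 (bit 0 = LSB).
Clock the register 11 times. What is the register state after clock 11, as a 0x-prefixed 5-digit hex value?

reg_0 = 0x03D01
clock 1: out=1, reg = 0x81E80
clock 2: out=0, reg = 0xC0F40
clock 3: out=0, reg = 0xE07A0
clock 4: out=0, reg = 0xF03D0
clock 5: out=0, reg = 0xF81E8
clock 6: out=0, reg = 0x7C0F4
clock 7: out=0, reg = 0x3E07A
clock 8: out=0, reg = 0x1F03D
clock 9: out=1, reg = 0x8F81E
clock 10: out=0, reg = 0x47C0F
clock 11: out=1, reg = 0xA3E07

0xA3E07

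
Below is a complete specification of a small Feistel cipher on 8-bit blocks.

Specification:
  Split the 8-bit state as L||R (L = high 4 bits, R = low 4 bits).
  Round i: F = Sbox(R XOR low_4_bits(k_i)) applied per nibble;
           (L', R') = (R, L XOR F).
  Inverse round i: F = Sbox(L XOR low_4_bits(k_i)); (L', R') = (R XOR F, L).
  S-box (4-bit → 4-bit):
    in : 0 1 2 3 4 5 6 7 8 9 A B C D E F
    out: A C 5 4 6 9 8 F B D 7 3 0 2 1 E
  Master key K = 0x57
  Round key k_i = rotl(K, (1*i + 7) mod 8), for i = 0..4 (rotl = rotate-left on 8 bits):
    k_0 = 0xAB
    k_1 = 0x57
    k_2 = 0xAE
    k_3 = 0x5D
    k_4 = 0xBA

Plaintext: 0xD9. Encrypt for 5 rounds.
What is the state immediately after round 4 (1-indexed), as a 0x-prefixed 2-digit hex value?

0x5C

s_0 = plaintext = 0xD9
s_1 = Round(s_0, k_0) = 0x98
s_2 = Round(s_1, k_1) = 0x87
s_3 = Round(s_2, k_2) = 0x75
s_4 = Round(s_3, k_3) = 0x5C
s_5 = Round(s_4, k_4) = 0xCD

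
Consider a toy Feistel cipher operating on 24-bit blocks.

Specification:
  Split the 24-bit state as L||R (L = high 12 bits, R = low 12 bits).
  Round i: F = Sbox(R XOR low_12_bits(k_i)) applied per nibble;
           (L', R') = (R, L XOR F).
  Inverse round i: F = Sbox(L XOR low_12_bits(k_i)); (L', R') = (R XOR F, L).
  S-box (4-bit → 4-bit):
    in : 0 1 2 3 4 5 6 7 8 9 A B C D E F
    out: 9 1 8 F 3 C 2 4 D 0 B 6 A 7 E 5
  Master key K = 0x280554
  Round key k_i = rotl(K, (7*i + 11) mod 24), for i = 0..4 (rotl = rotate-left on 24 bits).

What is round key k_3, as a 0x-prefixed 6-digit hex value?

0x055428

K = 0x280554
k_0 = rotl(K, (7*0+11) mod 24) = rotl(K, 11) = 0x2AA140
k_1 = rotl(K, (7*1+11) mod 24) = rotl(K, 18) = 0x50A015
k_2 = rotl(K, (7*2+11) mod 24) = rotl(K, 1) = 0x500AA8
k_3 = rotl(K, (7*3+11) mod 24) = rotl(K, 8) = 0x055428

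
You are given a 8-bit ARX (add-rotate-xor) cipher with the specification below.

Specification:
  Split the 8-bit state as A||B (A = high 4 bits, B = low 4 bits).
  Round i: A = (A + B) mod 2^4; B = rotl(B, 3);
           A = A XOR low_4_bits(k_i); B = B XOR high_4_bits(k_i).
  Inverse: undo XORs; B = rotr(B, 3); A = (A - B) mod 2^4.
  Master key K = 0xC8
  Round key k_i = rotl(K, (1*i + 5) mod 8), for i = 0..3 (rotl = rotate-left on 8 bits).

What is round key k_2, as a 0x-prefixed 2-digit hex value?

0x64

K = 0xC8
k_0 = rotl(K, (1*0+5) mod 8) = rotl(K, 5) = 0x19
k_1 = rotl(K, (1*1+5) mod 8) = rotl(K, 6) = 0x32
k_2 = rotl(K, (1*2+5) mod 8) = rotl(K, 7) = 0x64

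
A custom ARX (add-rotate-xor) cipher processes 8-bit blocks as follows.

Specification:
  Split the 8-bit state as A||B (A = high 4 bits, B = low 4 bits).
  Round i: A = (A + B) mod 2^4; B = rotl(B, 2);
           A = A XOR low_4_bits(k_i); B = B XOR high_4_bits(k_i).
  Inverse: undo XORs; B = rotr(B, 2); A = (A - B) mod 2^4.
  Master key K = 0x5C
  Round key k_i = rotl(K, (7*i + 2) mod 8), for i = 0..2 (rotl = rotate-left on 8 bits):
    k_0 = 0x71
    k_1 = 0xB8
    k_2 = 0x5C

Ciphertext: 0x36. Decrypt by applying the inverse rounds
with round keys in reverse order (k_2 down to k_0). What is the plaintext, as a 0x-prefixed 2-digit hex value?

0x5A

s_0 = ciphertext = 0x36
s_1 = InvRound(s_0, k_2) = 0x3C
s_2 = InvRound(s_1, k_1) = 0xED
s_3 = InvRound(s_2, k_0) = 0x5A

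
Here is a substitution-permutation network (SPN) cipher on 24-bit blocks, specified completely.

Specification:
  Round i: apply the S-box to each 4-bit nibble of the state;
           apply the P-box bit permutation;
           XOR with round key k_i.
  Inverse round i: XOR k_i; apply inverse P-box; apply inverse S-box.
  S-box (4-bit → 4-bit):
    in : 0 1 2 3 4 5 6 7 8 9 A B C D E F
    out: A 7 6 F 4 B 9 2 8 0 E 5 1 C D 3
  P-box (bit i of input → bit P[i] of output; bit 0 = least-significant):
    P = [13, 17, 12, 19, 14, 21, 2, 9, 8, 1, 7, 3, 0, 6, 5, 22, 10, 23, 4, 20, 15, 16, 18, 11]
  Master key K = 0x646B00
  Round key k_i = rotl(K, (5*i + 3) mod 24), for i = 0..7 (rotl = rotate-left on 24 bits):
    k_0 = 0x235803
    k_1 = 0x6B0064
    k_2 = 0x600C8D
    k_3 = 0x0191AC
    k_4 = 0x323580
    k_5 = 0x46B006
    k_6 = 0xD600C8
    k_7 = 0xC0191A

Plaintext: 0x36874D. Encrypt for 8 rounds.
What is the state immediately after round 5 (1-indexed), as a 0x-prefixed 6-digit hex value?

0xBC0049

s_0 = plaintext = 0x36874D
s_1 = Round(s_0, k_0) = 0x7EC405
s_2 = Round(s_1, k_1) = 0x5026F5
s_3 = Round(s_2, k_2) = 0xDBE5E5
s_4 = Round(s_3, k_3) = 0x4FFE93
s_5 = Round(s_4, k_4) = 0xBC0049
s_6 = Round(s_5, k_5) = 0x023448
s_7 = Round(s_6, k_6) = 0x1F083D
s_8 = Round(s_7, k_7) = 0x2DCF56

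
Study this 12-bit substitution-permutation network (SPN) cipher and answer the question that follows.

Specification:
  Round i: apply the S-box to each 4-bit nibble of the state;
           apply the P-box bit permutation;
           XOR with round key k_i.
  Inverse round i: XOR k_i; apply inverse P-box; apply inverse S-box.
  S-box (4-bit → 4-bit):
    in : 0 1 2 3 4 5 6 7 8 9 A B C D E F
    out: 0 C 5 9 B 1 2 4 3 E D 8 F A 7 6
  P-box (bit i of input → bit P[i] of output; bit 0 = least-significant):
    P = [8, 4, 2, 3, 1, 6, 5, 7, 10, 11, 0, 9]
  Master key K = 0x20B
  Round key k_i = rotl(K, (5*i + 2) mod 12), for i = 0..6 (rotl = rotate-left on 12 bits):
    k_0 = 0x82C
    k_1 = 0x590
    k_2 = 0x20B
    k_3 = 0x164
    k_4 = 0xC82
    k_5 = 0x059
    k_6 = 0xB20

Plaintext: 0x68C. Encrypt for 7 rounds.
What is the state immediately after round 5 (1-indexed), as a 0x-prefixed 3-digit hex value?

0xBB4

s_0 = plaintext = 0x68C
s_1 = Round(s_0, k_0) = 0x172
s_2 = Round(s_1, k_1) = 0x6B5
s_3 = Round(s_2, k_2) = 0xB8B
s_4 = Round(s_3, k_3) = 0x32E
s_5 = Round(s_4, k_4) = 0xBB4
s_6 = Round(s_5, k_5) = 0x3C1
s_7 = Round(s_6, k_6) = 0xDCE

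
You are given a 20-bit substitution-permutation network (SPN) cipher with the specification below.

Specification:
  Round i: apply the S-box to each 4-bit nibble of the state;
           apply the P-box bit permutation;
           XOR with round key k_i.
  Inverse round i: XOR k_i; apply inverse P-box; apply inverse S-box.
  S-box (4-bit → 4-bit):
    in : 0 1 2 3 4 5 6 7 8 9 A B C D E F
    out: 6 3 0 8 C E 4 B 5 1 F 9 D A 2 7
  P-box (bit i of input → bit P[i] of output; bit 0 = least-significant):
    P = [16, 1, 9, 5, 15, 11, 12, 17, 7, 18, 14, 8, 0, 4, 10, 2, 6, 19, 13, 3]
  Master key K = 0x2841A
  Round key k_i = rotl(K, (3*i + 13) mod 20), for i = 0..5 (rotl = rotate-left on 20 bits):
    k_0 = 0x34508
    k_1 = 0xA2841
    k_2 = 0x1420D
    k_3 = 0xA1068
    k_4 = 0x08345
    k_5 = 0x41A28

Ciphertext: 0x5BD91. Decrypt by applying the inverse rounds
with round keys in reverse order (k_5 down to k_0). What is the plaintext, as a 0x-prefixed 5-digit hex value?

s_0 = ciphertext = 0x5BD91
s_1 = InvRound(s_0, k_5) = 0x4FB9C
s_2 = InvRound(s_1, k_4) = 0xC1F02
s_3 = InvRound(s_2, k_3) = 0xB6DD5
s_4 = InvRound(s_3, k_2) = 0xA0BD6
s_5 = InvRound(s_4, k_1) = 0x67B20
s_6 = InvRound(s_5, k_0) = 0x46E0C

0x46E0C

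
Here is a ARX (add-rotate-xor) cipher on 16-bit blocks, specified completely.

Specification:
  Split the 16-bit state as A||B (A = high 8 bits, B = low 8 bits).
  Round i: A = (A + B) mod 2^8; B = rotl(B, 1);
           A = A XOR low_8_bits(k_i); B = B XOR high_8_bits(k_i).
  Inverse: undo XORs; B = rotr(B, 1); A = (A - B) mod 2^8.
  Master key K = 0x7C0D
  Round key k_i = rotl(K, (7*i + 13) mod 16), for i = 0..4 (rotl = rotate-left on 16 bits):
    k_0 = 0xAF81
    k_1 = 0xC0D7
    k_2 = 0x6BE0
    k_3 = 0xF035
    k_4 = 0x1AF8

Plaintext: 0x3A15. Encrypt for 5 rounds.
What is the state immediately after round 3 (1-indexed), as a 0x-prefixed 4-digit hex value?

0xAFFC

s_0 = plaintext = 0x3A15
s_1 = Round(s_0, k_0) = 0xCE85
s_2 = Round(s_1, k_1) = 0x84CB
s_3 = Round(s_2, k_2) = 0xAFFC
s_4 = Round(s_3, k_3) = 0x9E09
s_5 = Round(s_4, k_4) = 0x5F08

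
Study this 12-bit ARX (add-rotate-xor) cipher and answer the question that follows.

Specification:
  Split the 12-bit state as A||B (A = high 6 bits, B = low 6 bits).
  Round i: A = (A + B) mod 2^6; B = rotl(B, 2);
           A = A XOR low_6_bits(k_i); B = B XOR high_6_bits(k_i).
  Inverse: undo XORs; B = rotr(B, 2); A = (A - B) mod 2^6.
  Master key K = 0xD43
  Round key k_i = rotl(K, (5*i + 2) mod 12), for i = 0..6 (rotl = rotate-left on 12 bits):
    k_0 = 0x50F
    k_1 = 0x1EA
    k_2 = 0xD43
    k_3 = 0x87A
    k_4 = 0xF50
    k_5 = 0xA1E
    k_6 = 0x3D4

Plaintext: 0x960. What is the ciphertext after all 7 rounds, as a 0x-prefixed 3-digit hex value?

0xDE3

s_0 = plaintext = 0x960
s_1 = Round(s_0, k_0) = 0x296
s_2 = Round(s_1, k_1) = 0x29E
s_3 = Round(s_2, k_2) = 0xACC
s_4 = Round(s_3, k_3) = 0x351
s_5 = Round(s_4, k_4) = 0x3B8
s_6 = Round(s_5, k_5) = 0x60B
s_7 = Round(s_6, k_6) = 0xDE3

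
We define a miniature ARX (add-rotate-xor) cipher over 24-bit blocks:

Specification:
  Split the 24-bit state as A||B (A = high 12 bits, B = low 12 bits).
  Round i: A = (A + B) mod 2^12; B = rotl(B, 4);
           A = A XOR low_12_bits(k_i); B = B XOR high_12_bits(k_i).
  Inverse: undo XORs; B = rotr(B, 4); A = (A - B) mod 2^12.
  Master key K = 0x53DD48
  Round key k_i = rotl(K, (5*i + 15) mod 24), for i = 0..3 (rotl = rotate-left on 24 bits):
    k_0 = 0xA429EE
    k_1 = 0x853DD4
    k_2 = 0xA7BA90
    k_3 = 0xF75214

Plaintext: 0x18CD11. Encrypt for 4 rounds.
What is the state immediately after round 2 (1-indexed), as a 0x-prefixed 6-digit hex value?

0xF06DA8

s_0 = plaintext = 0x18CD11
s_1 = Round(s_0, k_0) = 0x773B5F
s_2 = Round(s_1, k_1) = 0xF06DA8
s_3 = Round(s_2, k_2) = 0x63E0F6
s_4 = Round(s_3, k_3) = 0x520015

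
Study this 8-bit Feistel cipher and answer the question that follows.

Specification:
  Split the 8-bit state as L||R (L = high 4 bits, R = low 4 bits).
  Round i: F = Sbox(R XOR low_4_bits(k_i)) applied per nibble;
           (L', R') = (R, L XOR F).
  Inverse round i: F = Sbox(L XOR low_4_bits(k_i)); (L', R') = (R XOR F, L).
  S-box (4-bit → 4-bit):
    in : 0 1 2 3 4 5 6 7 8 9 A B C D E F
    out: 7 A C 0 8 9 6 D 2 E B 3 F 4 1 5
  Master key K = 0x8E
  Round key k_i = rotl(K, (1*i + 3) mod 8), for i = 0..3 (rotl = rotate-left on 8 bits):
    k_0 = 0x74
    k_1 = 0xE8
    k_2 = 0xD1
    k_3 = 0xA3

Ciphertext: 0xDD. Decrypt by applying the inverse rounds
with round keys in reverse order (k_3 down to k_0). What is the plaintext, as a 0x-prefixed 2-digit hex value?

s_0 = ciphertext = 0xDD
s_1 = InvRound(s_0, k_3) = 0xCD
s_2 = InvRound(s_1, k_2) = 0x9C
s_3 = InvRound(s_2, k_1) = 0x69
s_4 = InvRound(s_3, k_0) = 0x56

0x56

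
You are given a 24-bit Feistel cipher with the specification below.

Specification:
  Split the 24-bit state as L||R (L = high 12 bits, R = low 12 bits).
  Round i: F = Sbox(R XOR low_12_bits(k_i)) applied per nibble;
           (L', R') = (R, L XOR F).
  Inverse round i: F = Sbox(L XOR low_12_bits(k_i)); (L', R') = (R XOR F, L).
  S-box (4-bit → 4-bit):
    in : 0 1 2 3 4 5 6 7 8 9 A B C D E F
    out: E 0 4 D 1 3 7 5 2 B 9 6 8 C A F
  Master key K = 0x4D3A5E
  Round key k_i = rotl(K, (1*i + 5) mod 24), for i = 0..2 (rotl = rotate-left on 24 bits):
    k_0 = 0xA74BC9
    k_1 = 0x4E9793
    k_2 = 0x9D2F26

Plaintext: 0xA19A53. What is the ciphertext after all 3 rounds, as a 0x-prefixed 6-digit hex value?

0x68E132

s_0 = plaintext = 0xA19A53
s_1 = Round(s_0, k_0) = 0xA53AA0
s_2 = Round(s_1, k_1) = 0xAA068E
s_3 = Round(s_2, k_2) = 0x68E132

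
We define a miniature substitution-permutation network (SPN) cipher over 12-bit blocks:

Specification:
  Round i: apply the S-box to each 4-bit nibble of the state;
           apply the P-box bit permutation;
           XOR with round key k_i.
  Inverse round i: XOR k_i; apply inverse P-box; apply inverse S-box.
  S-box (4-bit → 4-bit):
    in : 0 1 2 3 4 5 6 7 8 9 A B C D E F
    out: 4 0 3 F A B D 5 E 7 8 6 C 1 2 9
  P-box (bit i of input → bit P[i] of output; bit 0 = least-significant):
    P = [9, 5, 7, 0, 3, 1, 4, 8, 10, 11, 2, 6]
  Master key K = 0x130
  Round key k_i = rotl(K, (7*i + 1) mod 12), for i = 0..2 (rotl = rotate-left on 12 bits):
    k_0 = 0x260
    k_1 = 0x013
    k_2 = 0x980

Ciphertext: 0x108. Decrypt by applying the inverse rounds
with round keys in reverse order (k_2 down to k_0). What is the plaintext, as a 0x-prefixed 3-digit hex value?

s_0 = ciphertext = 0x108
s_1 = InvRound(s_0, k_2) = 0xED0
s_2 = InvRound(s_1, k_1) = 0x5E6
s_3 = InvRound(s_2, k_0) = 0x747

0x747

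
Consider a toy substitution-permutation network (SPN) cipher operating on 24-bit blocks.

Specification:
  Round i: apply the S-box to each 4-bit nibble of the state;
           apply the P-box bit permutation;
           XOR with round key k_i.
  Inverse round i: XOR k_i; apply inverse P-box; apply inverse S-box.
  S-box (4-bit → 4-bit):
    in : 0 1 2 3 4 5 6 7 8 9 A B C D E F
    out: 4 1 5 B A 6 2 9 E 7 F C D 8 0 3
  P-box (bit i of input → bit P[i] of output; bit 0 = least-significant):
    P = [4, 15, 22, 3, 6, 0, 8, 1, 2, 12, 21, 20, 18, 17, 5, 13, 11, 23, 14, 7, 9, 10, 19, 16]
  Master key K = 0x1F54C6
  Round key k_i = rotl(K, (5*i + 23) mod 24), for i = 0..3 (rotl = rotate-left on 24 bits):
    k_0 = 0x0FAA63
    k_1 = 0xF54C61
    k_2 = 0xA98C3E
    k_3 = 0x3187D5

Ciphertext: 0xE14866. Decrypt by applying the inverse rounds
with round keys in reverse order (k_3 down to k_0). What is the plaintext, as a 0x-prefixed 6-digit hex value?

0x91D2C4

s_0 = ciphertext = 0xE14866
s_1 = InvRound(s_0, k_3) = 0xFA0D89
s_2 = InvRound(s_1, k_2) = 0xDD5789
s_3 = InvRound(s_2, k_1) = 0x27052D
s_4 = InvRound(s_3, k_0) = 0x91D2C4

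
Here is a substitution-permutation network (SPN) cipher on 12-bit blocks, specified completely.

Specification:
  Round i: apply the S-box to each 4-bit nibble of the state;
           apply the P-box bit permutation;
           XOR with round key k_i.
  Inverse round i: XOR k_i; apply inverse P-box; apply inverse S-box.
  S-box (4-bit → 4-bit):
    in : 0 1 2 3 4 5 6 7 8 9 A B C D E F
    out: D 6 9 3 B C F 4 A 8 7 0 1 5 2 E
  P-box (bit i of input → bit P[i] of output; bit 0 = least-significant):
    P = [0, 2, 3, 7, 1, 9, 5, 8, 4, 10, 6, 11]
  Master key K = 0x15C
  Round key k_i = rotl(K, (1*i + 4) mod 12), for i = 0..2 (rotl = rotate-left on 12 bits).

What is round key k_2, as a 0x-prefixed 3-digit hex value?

0x705

K = 0x15C
k_0 = rotl(K, (1*0+4) mod 12) = rotl(K, 4) = 0x5C1
k_1 = rotl(K, (1*1+4) mod 12) = rotl(K, 5) = 0xB82
k_2 = rotl(K, (1*2+4) mod 12) = rotl(K, 6) = 0x705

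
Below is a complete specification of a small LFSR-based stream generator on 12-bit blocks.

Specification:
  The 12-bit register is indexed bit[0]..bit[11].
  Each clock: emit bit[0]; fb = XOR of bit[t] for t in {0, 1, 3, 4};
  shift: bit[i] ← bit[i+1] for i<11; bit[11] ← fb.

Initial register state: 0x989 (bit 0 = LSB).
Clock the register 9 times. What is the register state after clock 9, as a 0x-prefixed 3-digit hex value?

0x724

reg_0 = 0x989
clock 1: out=1, reg = 0x4C4
clock 2: out=0, reg = 0x262
clock 3: out=0, reg = 0x931
clock 4: out=1, reg = 0x498
clock 5: out=0, reg = 0x24C
clock 6: out=0, reg = 0x926
clock 7: out=0, reg = 0xC93
clock 8: out=1, reg = 0xE49
clock 9: out=1, reg = 0x724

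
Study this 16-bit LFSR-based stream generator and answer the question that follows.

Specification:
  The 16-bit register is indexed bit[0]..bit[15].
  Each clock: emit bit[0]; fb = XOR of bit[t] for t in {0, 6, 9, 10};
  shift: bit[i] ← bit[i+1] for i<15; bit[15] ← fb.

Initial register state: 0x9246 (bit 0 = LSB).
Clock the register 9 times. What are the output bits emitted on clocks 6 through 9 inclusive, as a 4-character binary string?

0100

reg_0 = 0x9246
clock 1: out=0, reg = 0x4923
clock 2: out=1, reg = 0xA491
clock 3: out=1, reg = 0x5248
clock 4: out=0, reg = 0x2924
clock 5: out=0, reg = 0x1492
clock 6: out=0, reg = 0x8A49
clock 7: out=1, reg = 0xC524
clock 8: out=0, reg = 0xE292
clock 9: out=0, reg = 0xF149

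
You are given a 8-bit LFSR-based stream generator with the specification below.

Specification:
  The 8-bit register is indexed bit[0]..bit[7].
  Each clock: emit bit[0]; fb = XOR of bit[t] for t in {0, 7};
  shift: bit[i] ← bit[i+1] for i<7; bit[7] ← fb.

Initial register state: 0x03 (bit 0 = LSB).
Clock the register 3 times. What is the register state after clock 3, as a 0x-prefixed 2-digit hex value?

reg_0 = 0x03
clock 1: out=1, reg = 0x81
clock 2: out=1, reg = 0x40
clock 3: out=0, reg = 0x20

0x20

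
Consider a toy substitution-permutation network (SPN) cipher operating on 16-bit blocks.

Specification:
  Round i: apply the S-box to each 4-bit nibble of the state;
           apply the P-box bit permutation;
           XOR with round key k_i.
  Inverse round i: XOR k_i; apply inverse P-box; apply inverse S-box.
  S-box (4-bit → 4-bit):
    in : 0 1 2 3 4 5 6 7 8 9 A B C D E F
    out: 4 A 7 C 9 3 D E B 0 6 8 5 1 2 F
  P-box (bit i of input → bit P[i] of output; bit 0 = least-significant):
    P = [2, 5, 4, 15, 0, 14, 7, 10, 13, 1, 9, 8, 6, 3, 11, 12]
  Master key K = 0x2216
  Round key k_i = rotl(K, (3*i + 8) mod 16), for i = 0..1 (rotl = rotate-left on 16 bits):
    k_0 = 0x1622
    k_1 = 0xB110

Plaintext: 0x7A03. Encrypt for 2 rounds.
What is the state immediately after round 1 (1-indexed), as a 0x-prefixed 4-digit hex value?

s_0 = plaintext = 0x7A03
s_1 = Round(s_0, k_0) = 0x8CB8
s_2 = Round(s_1, k_1) = 0x077C

0x8CB8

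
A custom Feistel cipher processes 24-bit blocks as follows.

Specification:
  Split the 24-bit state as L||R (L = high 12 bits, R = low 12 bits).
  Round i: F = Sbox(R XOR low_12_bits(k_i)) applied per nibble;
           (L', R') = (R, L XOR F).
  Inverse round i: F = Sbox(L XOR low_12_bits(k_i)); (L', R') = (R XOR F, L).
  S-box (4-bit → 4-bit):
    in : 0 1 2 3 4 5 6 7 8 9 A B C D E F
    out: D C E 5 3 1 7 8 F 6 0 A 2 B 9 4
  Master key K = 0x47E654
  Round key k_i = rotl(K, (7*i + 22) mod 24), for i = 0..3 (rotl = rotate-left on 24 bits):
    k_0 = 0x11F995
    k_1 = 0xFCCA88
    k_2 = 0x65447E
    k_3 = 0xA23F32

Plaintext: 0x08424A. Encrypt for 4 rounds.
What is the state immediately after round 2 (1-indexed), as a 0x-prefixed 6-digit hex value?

s_0 = plaintext = 0x08424A
s_1 = Round(s_0, k_0) = 0x24AA30
s_2 = Round(s_1, k_1) = 0xA30FE5
s_3 = Round(s_2, k_2) = 0xFE505A
s_4 = Round(s_3, k_3) = 0x05AB9A

0xA30FE5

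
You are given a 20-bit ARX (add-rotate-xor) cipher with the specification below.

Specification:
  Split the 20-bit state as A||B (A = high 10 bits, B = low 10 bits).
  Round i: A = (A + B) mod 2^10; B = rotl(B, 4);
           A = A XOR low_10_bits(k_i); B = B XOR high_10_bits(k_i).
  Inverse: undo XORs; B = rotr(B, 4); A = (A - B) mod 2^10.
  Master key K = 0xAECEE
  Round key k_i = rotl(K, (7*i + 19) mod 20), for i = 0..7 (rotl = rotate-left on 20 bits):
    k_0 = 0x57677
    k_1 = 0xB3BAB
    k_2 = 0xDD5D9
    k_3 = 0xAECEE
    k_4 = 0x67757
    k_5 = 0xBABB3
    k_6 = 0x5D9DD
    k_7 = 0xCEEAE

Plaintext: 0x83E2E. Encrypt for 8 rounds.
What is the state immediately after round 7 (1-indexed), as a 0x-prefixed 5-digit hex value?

s_0 = plaintext = 0x83E2E
s_1 = Round(s_0, k_0) = 0x92BB5
s_2 = Round(s_1, k_1) = 0x95190
s_3 = Round(s_2, k_2) = 0x8F673
s_4 = Round(s_3, k_3) = 0x17982
s_5 = Round(s_4, k_4) = 0xADDBB
s_6 = Round(s_5, k_5) = 0xF055C
s_7 = Round(s_6, k_6) = 0x300B3
s_8 = Round(s_7, k_7) = 0xF7409

0x300B3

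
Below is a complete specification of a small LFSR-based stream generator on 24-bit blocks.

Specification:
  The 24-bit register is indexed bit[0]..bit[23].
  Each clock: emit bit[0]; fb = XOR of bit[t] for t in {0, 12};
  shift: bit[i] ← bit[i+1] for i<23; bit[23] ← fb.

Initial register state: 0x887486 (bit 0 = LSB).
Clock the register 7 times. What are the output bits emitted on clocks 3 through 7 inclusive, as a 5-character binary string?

10000

reg_0 = 0x887486
clock 1: out=0, reg = 0xC43A43
clock 2: out=1, reg = 0x621D21
clock 3: out=1, reg = 0x310E90
clock 4: out=0, reg = 0x188748
clock 5: out=0, reg = 0x0C43A4
clock 6: out=0, reg = 0x0621D2
clock 7: out=0, reg = 0x0310E9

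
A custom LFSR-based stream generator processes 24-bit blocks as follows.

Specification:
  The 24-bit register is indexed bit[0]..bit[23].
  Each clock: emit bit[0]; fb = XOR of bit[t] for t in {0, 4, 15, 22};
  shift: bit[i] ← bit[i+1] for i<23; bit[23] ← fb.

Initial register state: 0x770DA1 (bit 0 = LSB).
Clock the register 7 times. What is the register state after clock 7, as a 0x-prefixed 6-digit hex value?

0x08EE1B

reg_0 = 0x770DA1
clock 1: out=1, reg = 0x3B86D0
clock 2: out=0, reg = 0x1DC368
clock 3: out=0, reg = 0x8EE1B4
clock 4: out=0, reg = 0x4770DA
clock 5: out=0, reg = 0x23B86D
clock 6: out=1, reg = 0x11DC36
clock 7: out=0, reg = 0x08EE1B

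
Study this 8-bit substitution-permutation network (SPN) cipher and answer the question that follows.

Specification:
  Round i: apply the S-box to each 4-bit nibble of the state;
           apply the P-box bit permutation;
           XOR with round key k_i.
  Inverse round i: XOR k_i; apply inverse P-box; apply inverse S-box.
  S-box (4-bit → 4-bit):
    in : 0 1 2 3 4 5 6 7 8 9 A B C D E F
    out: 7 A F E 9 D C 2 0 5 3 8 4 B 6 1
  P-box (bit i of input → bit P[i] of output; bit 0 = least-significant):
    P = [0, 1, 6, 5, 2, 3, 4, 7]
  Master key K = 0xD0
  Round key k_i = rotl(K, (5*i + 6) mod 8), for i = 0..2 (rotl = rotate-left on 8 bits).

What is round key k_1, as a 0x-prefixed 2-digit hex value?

0x86

K = 0xD0
k_0 = rotl(K, (5*0+6) mod 8) = rotl(K, 6) = 0x34
k_1 = rotl(K, (5*1+6) mod 8) = rotl(K, 3) = 0x86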